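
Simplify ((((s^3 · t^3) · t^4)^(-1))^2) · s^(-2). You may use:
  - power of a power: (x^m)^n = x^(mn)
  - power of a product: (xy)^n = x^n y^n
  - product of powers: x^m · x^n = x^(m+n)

((((s^3 · t^3) · t^4)^(-1))^2) · s^(-2)
= (((s^3 · t^3) · t^4)^(-2)) · s^(-2)    [power of a power]
= (((s^3 · t^3)^(-2)) · ((t^4)^(-2))) · s^(-2)    [power of a product]
= ((((s^3)^(-2)) · ((t^3)^(-2))) · ((t^4)^(-2))) · s^(-2)    [power of a product]
= ((s^(-6) · ((t^3)^(-2))) · ((t^4)^(-2))) · s^(-2)    [power of a power]
= ((s^(-6) · t^(-6)) · ((t^4)^(-2))) · s^(-2)    [power of a power]
= ((s^(-6) · t^(-6)) · t^(-8)) · s^(-2)    [power of a power]
= s^(-8)t^(-14)    [product of powers]

s^(-8)t^(-14)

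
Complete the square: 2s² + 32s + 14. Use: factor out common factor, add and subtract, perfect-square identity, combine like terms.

2s² + 32s + 14
= 2(s² + 16s) + 14    [factor out 2 from the s-terms]
= 2(s² + 16s + 64 - 64) + 14    [add and subtract 64 inside the bracket]
= 2(s + 8)² - 128 + 14    [perfect-square identity]
= 2(s + 8)² - 114    [combine constants]

2(s + 8)² - 114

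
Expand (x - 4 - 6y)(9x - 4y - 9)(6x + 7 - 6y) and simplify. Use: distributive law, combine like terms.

54x^3 - 207x^2 - 402x^2y + 284xy + 492xy^2 - 99x + 274y - 252y^2 + 252 - 144y^3

(x - 4 - 6y)(9x - 4y - 9)(6x + 7 - 6y)
= (9x^2 - 4xy - 9x - 36x + 16y + 36 - 54xy + 24y^2 + 54y)(6x + 7 - 6y)    [distributive law]
= (9x^2 - 58xy - 45x + 70y + 36 + 24y^2)(6x + 7 - 6y)    [combine like terms]
= 54x^3 + 63x^2 - 54x^2y - 348x^2y - 406xy + 348xy^2 - 270x^2 - 315x + 270xy + 420xy + 490y - 420y^2 + 216x + 252 - 216y + 144xy^2 + 168y^2 - 144y^3    [distributive law]
= 54x^3 - 207x^2 - 402x^2y + 284xy + 492xy^2 - 99x + 274y - 252y^2 + 252 - 144y^3    [combine like terms]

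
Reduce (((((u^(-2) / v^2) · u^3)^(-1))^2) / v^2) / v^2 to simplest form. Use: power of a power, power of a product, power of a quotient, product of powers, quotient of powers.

u^(-2)

(((((u^(-2) / v^2) · u^3)^(-1))^2) / v^2) / v^2
= ((((u^(-2) / v^2) · u^3)^(-2)) / v^2) / v^2    [power of a power]
= ((((u^(-2) / v^2)^(-2)) · ((u^3)^(-2))) / v^2) / v^2    [power of a product]
= (((((u^(-2))^(-2)) / ((v^2)^(-2))) · ((u^3)^(-2))) / v^2) / v^2    [power of a quotient]
= (((u^4 / ((v^2)^(-2))) · ((u^3)^(-2))) / v^2) / v^2    [power of a power]
= (((u^4 / v^(-4)) · ((u^3)^(-2))) / v^2) / v^2    [power of a power]
= (((u^4 / v^(-4)) · u^(-6)) / v^2) / v^2    [power of a power]
= u^(-2)    [quotient of powers; product of powers]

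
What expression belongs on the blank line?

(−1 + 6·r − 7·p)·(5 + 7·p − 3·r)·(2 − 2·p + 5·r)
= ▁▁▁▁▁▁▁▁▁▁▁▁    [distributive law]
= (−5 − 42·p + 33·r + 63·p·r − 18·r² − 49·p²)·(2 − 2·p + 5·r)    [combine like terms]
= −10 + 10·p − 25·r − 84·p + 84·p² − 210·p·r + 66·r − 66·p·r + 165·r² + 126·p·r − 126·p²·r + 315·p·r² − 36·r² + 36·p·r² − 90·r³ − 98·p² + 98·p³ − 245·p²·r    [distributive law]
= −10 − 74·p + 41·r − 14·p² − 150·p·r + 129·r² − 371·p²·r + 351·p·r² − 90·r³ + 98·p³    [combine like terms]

After distributive law, the bracketed line is:

(−5 − 7·p + 3·r + 30·r + 42·p·r − 18·r² − 35·p − 49·p² + 21·p·r)·(2 − 2·p + 5·r)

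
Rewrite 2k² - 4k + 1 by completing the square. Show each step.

2k² - 4k + 1
= 2(k² - 2k) + 1    [factor out 2 from the k-terms]
= 2(k² - 2k + 1 - 1) + 1    [add and subtract 1 inside the bracket]
= 2(k - 1)² - 2 + 1    [perfect-square identity]
= 2(k - 1)² - 1    [combine constants]

2(k - 1)² - 1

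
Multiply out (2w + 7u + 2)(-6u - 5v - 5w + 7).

(2w + 7u + 2)(-6u - 5v - 5w + 7)
= -12uw - 10vw - 10w^2 + 14w - 42u^2 - 35uv - 35uw + 49u - 12u - 10v - 10w + 14    [distributive law]
= -47uw - 10vw - 10w^2 + 4w - 42u^2 - 35uv + 37u - 10v + 14    [combine like terms]

-47uw - 10vw - 10w^2 + 4w - 42u^2 - 35uv + 37u - 10v + 14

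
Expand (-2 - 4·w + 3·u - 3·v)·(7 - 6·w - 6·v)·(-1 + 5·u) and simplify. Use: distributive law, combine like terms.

(-2 - 4·w + 3·u - 3·v)·(7 - 6·w - 6·v)·(-1 + 5·u)
= (-14 + 12·w + 12·v - 28·w + 24·w² + 24·v·w + 21·u - 18·u·w - 18·u·v - 21·v + 18·v·w + 18·v²)·(-1 + 5·u)    [distributive law]
= (-14 - 16·w - 9·v + 24·w² + 42·v·w + 21·u - 18·u·w - 18·u·v + 18·v²)·(-1 + 5·u)    [combine like terms]
= 14 - 70·u + 16·w - 80·u·w + 9·v - 45·u·v - 24·w² + 120·u·w² - 42·v·w + 210·u·v·w - 21·u + 105·u² + 18·u·w - 90·u²·w + 18·u·v - 90·u²·v - 18·v² + 90·u·v²    [distributive law]
= 14 - 91·u + 16·w - 62·u·w + 9·v - 27·u·v - 24·w² + 120·u·w² - 42·v·w + 210·u·v·w + 105·u² - 90·u²·w - 90·u²·v - 18·v² + 90·u·v²    [combine like terms]

14 - 91·u + 16·w - 62·u·w + 9·v - 27·u·v - 24·w² + 120·u·w² - 42·v·w + 210·u·v·w + 105·u² - 90·u²·w - 90·u²·v - 18·v² + 90·u·v²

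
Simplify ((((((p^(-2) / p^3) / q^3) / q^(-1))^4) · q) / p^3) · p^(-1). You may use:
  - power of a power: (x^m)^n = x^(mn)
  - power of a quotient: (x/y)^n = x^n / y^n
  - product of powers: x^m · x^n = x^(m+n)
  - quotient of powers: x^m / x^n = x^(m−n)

((((((p^(-2) / p^3) / q^3) / q^(-1))^4) · q) / p^3) · p^(-1)
= ((((((p^(-2) / p^3) / q^3)^4) / ((q^(-1))^4)) · q) / p^3) · p^(-1)    [power of a quotient]
= ((((((p^(-2) / p^3)^4) / ((q^3)^4)) / ((q^(-1))^4)) · q) / p^3) · p^(-1)    [power of a quotient]
= (((((((p^(-2))^4) / ((p^3)^4)) / ((q^3)^4)) / ((q^(-1))^4)) · q) / p^3) · p^(-1)    [power of a quotient]
= (((((p^(-8) / ((p^3)^4)) / ((q^3)^4)) / ((q^(-1))^4)) · q) / p^3) · p^(-1)    [power of a power]
= (((((p^(-8) / p^12) / ((q^3)^4)) / ((q^(-1))^4)) · q) / p^3) · p^(-1)    [power of a power]
= ((((p^(-20) / ((q^3)^4)) / ((q^(-1))^4)) · q) / p^3) · p^(-1)    [quotient of powers]
= ((((p^(-20) / q^12) / ((q^(-1))^4)) · q) / p^3) · p^(-1)    [power of a power]
= ((((p^(-20) / q^12) / q^(-4)) · q) / p^3) · p^(-1)    [power of a power]
= p^(-24)·q^(-7)    [quotient of powers; product of powers]

p^(-24)·q^(-7)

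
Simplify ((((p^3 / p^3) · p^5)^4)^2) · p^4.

p^44

((((p^3 / p^3) · p^5)^4)^2) · p^4
= (((p^3 / p^3) · p^5)^8) · p^4    [power of a power]
= (((p^3 / p^3)^8) · ((p^5)^8)) · p^4    [power of a product]
= ((((p^3)^8) / ((p^3)^8)) · ((p^5)^8)) · p^4    [power of a quotient]
= ((p^24 / ((p^3)^8)) · ((p^5)^8)) · p^4    [power of a power]
= ((p^24 / p^24) · ((p^5)^8)) · p^4    [power of a power]
= (p^0 · ((p^5)^8)) · p^4    [quotient of powers]
= (p^0 · p^40) · p^4    [power of a power]
= p^40 · p^4    [product of powers]
= p^44    [product of powers]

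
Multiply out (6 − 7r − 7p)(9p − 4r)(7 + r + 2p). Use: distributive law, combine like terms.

378p − 239pr − 333p² − 168r + 172r² + 21pr² − 133p²r + 28r³ − 126p³

(6 − 7r − 7p)(9p − 4r)(7 + r + 2p)
= (54p − 24r − 63pr + 28r² − 63p² + 28pr)(7 + r + 2p)    [distributive law]
= (54p − 24r − 35pr + 28r² − 63p²)(7 + r + 2p)    [combine like terms]
= 378p + 54pr + 108p² − 168r − 24r² − 48pr − 245pr − 35pr² − 70p²r + 196r² + 28r³ + 56pr² − 441p² − 63p²r − 126p³    [distributive law]
= 378p − 239pr − 333p² − 168r + 172r² + 21pr² − 133p²r + 28r³ − 126p³    [combine like terms]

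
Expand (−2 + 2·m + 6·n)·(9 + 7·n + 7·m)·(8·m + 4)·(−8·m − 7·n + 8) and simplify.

(−2 + 2·m + 6·n)·(9 + 7·n + 7·m)·(8·m + 4)·(−8·m − 7·n + 8)
= (−18 − 14·n − 14·m + 18·m + 14·m·n + 14·m^2 + 54·n + 42·n^2 + 42·m·n)·(8·m + 4)·(−8·m − 7·n + 8)    [distributive law]
= (−18 + 40·n + 4·m + 56·m·n + 14·m^2 + 42·n^2)·(8·m + 4)·(−8·m − 7·n + 8)    [combine like terms]
= (−144·m − 72 + 320·m·n + 160·n + 32·m^2 + 16·m + 448·m^2·n + 224·m·n + 112·m^3 + 56·m^2 + 336·m·n^2 + 168·n^2)·(−8·m − 7·n + 8)    [distributive law]
= (−128·m − 72 + 544·m·n + 160·n + 88·m^2 + 448·m^2·n + 112·m^3 + 336·m·n^2 + 168·n^2)·(−8·m − 7·n + 8)    [combine like terms]
= 1024·m^2 + 896·m·n − 1024·m + 576·m + 504·n − 576 − 4352·m^2·n − 3808·m·n^2 + 4352·m·n − 1280·m·n − 1120·n^2 + 1280·n − 704·m^3 − 616·m^2·n + 704·m^2 − 3584·m^3·n − 3136·m^2·n^2 + 3584·m^2·n − 896·m^4 − 784·m^3·n + 896·m^3 − 2688·m^2·n^2 − 2352·m·n^3 + 2688·m·n^2 − 1344·m·n^2 − 1176·n^3 + 1344·n^2    [distributive law]
= 1728·m^2 + 3968·m·n − 448·m + 1784·n − 576 − 1384·m^2·n − 2464·m·n^2 + 224·n^2 + 192·m^3 − 4368·m^3·n − 5824·m^2·n^2 − 896·m^4 − 2352·m·n^3 − 1176·n^3    [combine like terms]

1728·m^2 + 3968·m·n − 448·m + 1784·n − 576 − 1384·m^2·n − 2464·m·n^2 + 224·n^2 + 192·m^3 − 4368·m^3·n − 5824·m^2·n^2 − 896·m^4 − 2352·m·n^3 − 1176·n^3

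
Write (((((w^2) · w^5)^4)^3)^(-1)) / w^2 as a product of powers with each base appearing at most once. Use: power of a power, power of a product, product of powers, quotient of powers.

(((((w^2) · w^5)^4)^3)^(-1)) / w^2
= ((((w^2) · w^5)^4)^(-3)) / w^2    [power of a power]
= (((w^2) · w^5)^(-12)) / w^2    [power of a power]
= (((w^2)^(-12)) · ((w^5)^(-12))) / w^2    [power of a product]
= ((w^(-24)) · ((w^5)^(-12))) / w^2    [power of a power]
= (w^(-24) · w^(-60)) / w^2    [power of a power]
= w^(-84) / w^2    [product of powers]
= w^(-86)    [quotient of powers]

w^(-86)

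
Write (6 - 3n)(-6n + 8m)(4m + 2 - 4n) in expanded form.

(6 - 3n)(-6n + 8m)(4m + 2 - 4n)
= (-36n + 48m + 18n² - 24mn)(4m + 2 - 4n)    [distributive law]
= -144mn - 72n + 144n² + 192m² + 96m - 192mn + 72mn² + 36n² - 72n³ - 96m²n - 48mn + 96mn²    [distributive law]
= -384mn - 72n + 180n² + 192m² + 96m + 168mn² - 72n³ - 96m²n    [combine like terms]

-384mn - 72n + 180n² + 192m² + 96m + 168mn² - 72n³ - 96m²n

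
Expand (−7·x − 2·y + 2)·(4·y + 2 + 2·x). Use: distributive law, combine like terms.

(−7·x − 2·y + 2)·(4·y + 2 + 2·x)
= −28·x·y − 14·x − 14·x² − 8·y² − 4·y − 4·x·y + 8·y + 4 + 4·x    [distributive law]
= −32·x·y − 10·x − 14·x² − 8·y² + 4·y + 4    [combine like terms]

−32·x·y − 10·x − 14·x² − 8·y² + 4·y + 4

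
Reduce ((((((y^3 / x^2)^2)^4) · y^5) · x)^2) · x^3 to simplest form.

x^(-27)y^58

((((((y^3 / x^2)^2)^4) · y^5) · x)^2) · x^3
= ((((((y^3 / x^2)^2)^4) · y^5)^2) · (x^2)) · x^3    [power of a product]
= ((((((y^3 / x^2)^2)^4)^2) · ((y^5)^2)) · (x^2)) · x^3    [power of a product]
= (((((y^3 / x^2)^2)^8) · ((y^5)^2)) · (x^2)) · x^3    [power of a power]
= ((((y^3 / x^2)^16) · ((y^5)^2)) · (x^2)) · x^3    [power of a power]
= (((((y^3)^16) / ((x^2)^16)) · ((y^5)^2)) · (x^2)) · x^3    [power of a quotient]
= (((y^48 / ((x^2)^16)) · ((y^5)^2)) · (x^2)) · x^3    [power of a power]
= (((y^48 / x^32) · ((y^5)^2)) · (x^2)) · x^3    [power of a power]
= (((y^48 / x^32) · y^10) · (x^2)) · x^3    [power of a power]
= x^(-27)y^58    [quotient of powers; product of powers]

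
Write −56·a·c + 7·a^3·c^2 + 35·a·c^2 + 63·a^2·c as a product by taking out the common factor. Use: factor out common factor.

7·a·c(−8 + a^2·c + 5·c + 9·a)

−56·a·c + 7·a^3·c^2 + 35·a·c^2 + 63·a^2·c
= 7(−8·a·c + a^3·c^2 + 5·a·c^2 + 9·a^2·c)    [factor out 7]
= 7·a·c(−8 + a^2·c + 5·c + 9·a)    [factor out a·c]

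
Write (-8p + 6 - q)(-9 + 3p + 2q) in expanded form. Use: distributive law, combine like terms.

(-8p + 6 - q)(-9 + 3p + 2q)
= 72p - 24p^2 - 16pq - 54 + 18p + 12q + 9q - 3pq - 2q^2    [distributive law]
= 90p - 24p^2 - 19pq - 54 + 21q - 2q^2    [combine like terms]

90p - 24p^2 - 19pq - 54 + 21q - 2q^2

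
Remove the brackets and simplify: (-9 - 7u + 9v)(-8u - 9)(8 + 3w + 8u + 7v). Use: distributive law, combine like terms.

1728u + 405uw + 1528u² - 279uv + 648 + 243w - 81v + 168u²w + 448u³ - 184u²v - 216uvw - 504uv² - 243vw - 567v²

(-9 - 7u + 9v)(-8u - 9)(8 + 3w + 8u + 7v)
= (72u + 81 + 56u² + 63u - 72uv - 81v)(8 + 3w + 8u + 7v)    [distributive law]
= (135u + 81 + 56u² - 72uv - 81v)(8 + 3w + 8u + 7v)    [combine like terms]
= 1080u + 405uw + 1080u² + 945uv + 648 + 243w + 648u + 567v + 448u² + 168u²w + 448u³ + 392u²v - 576uv - 216uvw - 576u²v - 504uv² - 648v - 243vw - 648uv - 567v²    [distributive law]
= 1728u + 405uw + 1528u² - 279uv + 648 + 243w - 81v + 168u²w + 448u³ - 184u²v - 216uvw - 504uv² - 243vw - 567v²    [combine like terms]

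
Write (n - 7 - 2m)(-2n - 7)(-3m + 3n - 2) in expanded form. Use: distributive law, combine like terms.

18mn^2 - 6n^3 + 25n^2 + 13mn + 133n - 175m - 98 - 12m^2n - 42m^2

(n - 7 - 2m)(-2n - 7)(-3m + 3n - 2)
= (-2n^2 - 7n + 14n + 49 + 4mn + 14m)(-3m + 3n - 2)    [distributive law]
= (-2n^2 + 7n + 49 + 4mn + 14m)(-3m + 3n - 2)    [combine like terms]
= 6mn^2 - 6n^3 + 4n^2 - 21mn + 21n^2 - 14n - 147m + 147n - 98 - 12m^2n + 12mn^2 - 8mn - 42m^2 + 42mn - 28m    [distributive law]
= 18mn^2 - 6n^3 + 25n^2 + 13mn + 133n - 175m - 98 - 12m^2n - 42m^2    [combine like terms]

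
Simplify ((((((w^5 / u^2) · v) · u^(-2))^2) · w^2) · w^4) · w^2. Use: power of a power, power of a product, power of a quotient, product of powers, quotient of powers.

u^(-8)v^2w^18

((((((w^5 / u^2) · v) · u^(-2))^2) · w^2) · w^4) · w^2
= ((((((w^5 / u^2) · v)^2) · ((u^(-2))^2)) · w^2) · w^4) · w^2    [power of a product]
= ((((((w^5 / u^2)^2) · (v^2)) · ((u^(-2))^2)) · w^2) · w^4) · w^2    [power of a product]
= (((((((w^5)^2) / ((u^2)^2)) · (v^2)) · ((u^(-2))^2)) · w^2) · w^4) · w^2    [power of a quotient]
= (((((w^10 / ((u^2)^2)) · (v^2)) · ((u^(-2))^2)) · w^2) · w^4) · w^2    [power of a power]
= (((((w^10 / u^4) · (v^2)) · ((u^(-2))^2)) · w^2) · w^4) · w^2    [power of a power]
= (((((w^10 / u^4) · v^2) · u^(-4)) · w^2) · w^4) · w^2    [power of a power]
= u^(-8)v^2w^18    [quotient of powers; product of powers]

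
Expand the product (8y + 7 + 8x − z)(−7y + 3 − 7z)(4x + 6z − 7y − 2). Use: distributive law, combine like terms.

(8y + 7 + 8x − z)(−7y + 3 − 7z)(4x + 6z − 7y − 2)
= (−56y^2 + 24y − 56yz − 49y + 21 − 49z − 56xy + 24x − 56xz + 7yz − 3z + 7z^2)(4x + 6z − 7y − 2)    [distributive law]
= (−56y^2 − 25y − 49yz + 21 − 52z − 56xy + 24x − 56xz + 7z^2)(4x + 6z − 7y − 2)    [combine like terms]
= −224xy^2 − 336y^2z + 392y^3 + 112y^2 − 100xy − 150yz + 175y^2 + 50y − 196xyz − 294yz^2 + 343y^2z + 98yz + 84x + 126z − 147y − 42 − 208xz − 312z^2 + 364yz + 104z − 224x^2y − 336xyz + 392xy^2 + 112xy + 96x^2 + 144xz − 168xy − 48x − 224x^2z − 336xz^2 + 392xyz + 112xz + 28xz^2 + 42z^3 − 49yz^2 − 14z^2    [distributive law]
= 168xy^2 + 7y^2z + 392y^3 + 287y^2 − 156xy + 312yz − 97y − 140xyz − 343yz^2 + 36x + 230z − 42 + 48xz − 326z^2 − 224x^2y + 96x^2 − 224x^2z − 308xz^2 + 42z^3    [combine like terms]

168xy^2 + 7y^2z + 392y^3 + 287y^2 − 156xy + 312yz − 97y − 140xyz − 343yz^2 + 36x + 230z − 42 + 48xz − 326z^2 − 224x^2y + 96x^2 − 224x^2z − 308xz^2 + 42z^3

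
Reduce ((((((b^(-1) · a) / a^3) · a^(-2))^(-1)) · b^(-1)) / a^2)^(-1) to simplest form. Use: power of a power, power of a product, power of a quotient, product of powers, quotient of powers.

((((((b^(-1) · a) / a^3) · a^(-2))^(-1)) · b^(-1)) / a^2)^(-1)
= ((((((b^(-1) · a) / a^3) · a^(-2))^(-1)) · b^(-1))^(-1)) / ((a^2)^(-1))    [power of a quotient]
= ((((((b^(-1) · a) / a^3) · a^(-2))^(-1))^(-1)) · ((b^(-1))^(-1))) / ((a^2)^(-1))    [power of a product]
= (((((b^(-1) · a) / a^3) · a^(-2))^1) · ((b^(-1))^(-1))) / ((a^2)^(-1))    [power of a power]
= (((((b^(-1) · a) / a^3)^1) · ((a^(-2))^1)) · ((b^(-1))^(-1))) / ((a^2)^(-1))    [power of a product]
= (((((b^(-1) · a)^1) / ((a^3)^1)) · ((a^(-2))^1)) · ((b^(-1))^(-1))) / ((a^2)^(-1))    [power of a quotient]
= ((((((b^(-1))^1) · (a^1)) / ((a^3)^1)) · ((a^(-2))^1)) · ((b^(-1))^(-1))) / ((a^2)^(-1))    [power of a product]
= ((((b^(-1) · (a^1)) / ((a^3)^1)) · ((a^(-2))^1)) · ((b^(-1))^(-1))) / ((a^2)^(-1))    [power of a power]
= ((((b^(-1) · a) / ((a^3)^1)) · ((a^(-2))^1)) · ((b^(-1))^(-1))) / ((a^2)^(-1))    [power of a power]
= ((((b^(-1) · a) / a^3) · ((a^(-2))^1)) · ((b^(-1))^(-1))) / ((a^2)^(-1))    [power of a power]
= ((((b^(-1) · a) / a^3) · a^(-2)) · ((b^(-1))^(-1))) / ((a^2)^(-1))    [power of a power]
= ((((b^(-1) · a) / a^3) · a^(-2)) · b) / ((a^2)^(-1))    [power of a power]
= ((((b^(-1) · a) / a^3) · a^(-2)) · b) / a^(-2)    [power of a power]
= a^(-2)    [quotient of powers; product of powers]

a^(-2)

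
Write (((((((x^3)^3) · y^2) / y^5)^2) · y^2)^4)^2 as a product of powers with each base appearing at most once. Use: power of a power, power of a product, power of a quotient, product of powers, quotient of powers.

(((((((x^3)^3) · y^2) / y^5)^2) · y^2)^4)^2
= ((((((x^3)^3) · y^2) / y^5)^2) · y^2)^8    [power of a power]
= ((((((x^3)^3) · y^2) / y^5)^2)^8) · ((y^2)^8)    [power of a product]
= (((((x^3)^3) · y^2) / y^5)^16) · ((y^2)^8)    [power of a power]
= (((((x^3)^3) · y^2)^16) / ((y^5)^16)) · ((y^2)^8)    [power of a quotient]
= (((((x^3)^3)^16) · ((y^2)^16)) / ((y^5)^16)) · ((y^2)^8)    [power of a product]
= ((((x^3)^48) · ((y^2)^16)) / ((y^5)^16)) · ((y^2)^8)    [power of a power]
= ((x^144 · ((y^2)^16)) / ((y^5)^16)) · ((y^2)^8)    [power of a power]
= ((x^144 · y^32) / ((y^5)^16)) · ((y^2)^8)    [power of a power]
= ((x^144 · y^32) / y^80) · ((y^2)^8)    [power of a power]
= ((x^144 · y^32) / y^80) · y^16    [power of a power]
= x^144y^(-32)    [quotient of powers; product of powers]

x^144y^(-32)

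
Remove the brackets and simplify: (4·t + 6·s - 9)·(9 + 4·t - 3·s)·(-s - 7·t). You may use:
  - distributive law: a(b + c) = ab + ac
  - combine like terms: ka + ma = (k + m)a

-100·s·t² - 112·t³ + 114·s²·t - 81·s² - 567·s·t + 18·s³ + 81·s + 567·t

(4·t + 6·s - 9)·(9 + 4·t - 3·s)·(-s - 7·t)
= (36·t + 16·t² - 12·s·t + 54·s + 24·s·t - 18·s² - 81 - 36·t + 27·s)·(-s - 7·t)    [distributive law]
= (16·t² + 12·s·t + 81·s - 18·s² - 81)·(-s - 7·t)    [combine like terms]
= -16·s·t² - 112·t³ - 12·s²·t - 84·s·t² - 81·s² - 567·s·t + 18·s³ + 126·s²·t + 81·s + 567·t    [distributive law]
= -100·s·t² - 112·t³ + 114·s²·t - 81·s² - 567·s·t + 18·s³ + 81·s + 567·t    [combine like terms]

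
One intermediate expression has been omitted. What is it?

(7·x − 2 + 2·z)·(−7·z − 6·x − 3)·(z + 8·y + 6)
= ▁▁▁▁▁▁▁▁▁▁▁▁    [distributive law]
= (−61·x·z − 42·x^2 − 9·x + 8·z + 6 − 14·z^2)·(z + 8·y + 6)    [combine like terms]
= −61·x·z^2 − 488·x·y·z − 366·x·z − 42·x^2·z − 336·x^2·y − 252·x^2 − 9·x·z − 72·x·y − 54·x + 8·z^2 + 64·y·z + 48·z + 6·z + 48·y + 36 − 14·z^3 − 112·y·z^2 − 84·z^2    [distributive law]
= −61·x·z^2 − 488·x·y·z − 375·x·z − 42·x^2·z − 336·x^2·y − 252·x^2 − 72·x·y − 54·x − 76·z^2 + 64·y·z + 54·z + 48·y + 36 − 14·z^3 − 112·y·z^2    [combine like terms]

By distributive law:

(−49·x·z − 42·x^2 − 21·x + 14·z + 12·x + 6 − 14·z^2 − 12·x·z − 6·z)·(z + 8·y + 6)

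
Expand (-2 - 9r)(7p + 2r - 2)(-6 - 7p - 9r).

(-2 - 9r)(7p + 2r - 2)(-6 - 7p - 9r)
= (-14p - 4r + 4 - 63pr - 18r² + 18r)(-6 - 7p - 9r)    [distributive law]
= (-14p + 14r + 4 - 63pr - 18r²)(-6 - 7p - 9r)    [combine like terms]
= 84p + 98p² + 126pr - 84r - 98pr - 126r² - 24 - 28p - 36r + 378pr + 441p²r + 567pr² + 108r² + 126pr² + 162r³    [distributive law]
= 56p + 98p² + 406pr - 120r - 18r² - 24 + 441p²r + 693pr² + 162r³    [combine like terms]

56p + 98p² + 406pr - 120r - 18r² - 24 + 441p²r + 693pr² + 162r³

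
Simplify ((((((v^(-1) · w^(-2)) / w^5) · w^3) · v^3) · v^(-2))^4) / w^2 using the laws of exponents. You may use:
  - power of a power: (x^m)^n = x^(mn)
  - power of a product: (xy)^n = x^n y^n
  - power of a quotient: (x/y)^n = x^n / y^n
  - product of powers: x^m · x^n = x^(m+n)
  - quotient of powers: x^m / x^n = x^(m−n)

((((((v^(-1) · w^(-2)) / w^5) · w^3) · v^3) · v^(-2))^4) / w^2
= ((((((v^(-1) · w^(-2)) / w^5) · w^3) · v^3)^4) · ((v^(-2))^4)) / w^2    [power of a product]
= ((((((v^(-1) · w^(-2)) / w^5) · w^3)^4) · ((v^3)^4)) · ((v^(-2))^4)) / w^2    [power of a product]
= ((((((v^(-1) · w^(-2)) / w^5)^4) · ((w^3)^4)) · ((v^3)^4)) · ((v^(-2))^4)) / w^2    [power of a product]
= ((((((v^(-1) · w^(-2))^4) / ((w^5)^4)) · ((w^3)^4)) · ((v^3)^4)) · ((v^(-2))^4)) / w^2    [power of a quotient]
= (((((((v^(-1))^4) · ((w^(-2))^4)) / ((w^5)^4)) · ((w^3)^4)) · ((v^3)^4)) · ((v^(-2))^4)) / w^2    [power of a product]
= (((((v^(-4) · ((w^(-2))^4)) / ((w^5)^4)) · ((w^3)^4)) · ((v^3)^4)) · ((v^(-2))^4)) / w^2    [power of a power]
= (((((v^(-4) · w^(-8)) / ((w^5)^4)) · ((w^3)^4)) · ((v^3)^4)) · ((v^(-2))^4)) / w^2    [power of a power]
= (((((v^(-4) · w^(-8)) / w^20) · ((w^3)^4)) · ((v^3)^4)) · ((v^(-2))^4)) / w^2    [power of a power]
= (((((v^(-4) · w^(-8)) / w^20) · w^12) · ((v^3)^4)) · ((v^(-2))^4)) / w^2    [power of a power]
= (((((v^(-4) · w^(-8)) / w^20) · w^12) · v^12) · ((v^(-2))^4)) / w^2    [power of a power]
= (((((v^(-4) · w^(-8)) / w^20) · w^12) · v^12) · v^(-8)) / w^2    [power of a power]
= w^(-18)    [quotient of powers; product of powers]

w^(-18)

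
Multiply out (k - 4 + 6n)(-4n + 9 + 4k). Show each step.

(k - 4 + 6n)(-4n + 9 + 4k)
= -4kn + 9k + 4k^2 + 16n - 36 - 16k - 24n^2 + 54n + 24kn    [distributive law]
= 20kn - 7k + 4k^2 + 70n - 36 - 24n^2    [combine like terms]

20kn - 7k + 4k^2 + 70n - 36 - 24n^2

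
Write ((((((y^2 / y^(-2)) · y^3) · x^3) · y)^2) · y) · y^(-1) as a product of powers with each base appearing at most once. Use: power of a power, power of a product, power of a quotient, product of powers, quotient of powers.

x^6·y^16

((((((y^2 / y^(-2)) · y^3) · x^3) · y)^2) · y) · y^(-1)
= ((((((y^2 / y^(-2)) · y^3) · x^3)^2) · (y^2)) · y) · y^(-1)    [power of a product]
= ((((((y^2 / y^(-2)) · y^3)^2) · ((x^3)^2)) · (y^2)) · y) · y^(-1)    [power of a product]
= ((((((y^2 / y^(-2))^2) · ((y^3)^2)) · ((x^3)^2)) · (y^2)) · y) · y^(-1)    [power of a product]
= (((((((y^2)^2) / ((y^(-2))^2)) · ((y^3)^2)) · ((x^3)^2)) · (y^2)) · y) · y^(-1)    [power of a quotient]
= (((((y^4 / ((y^(-2))^2)) · ((y^3)^2)) · ((x^3)^2)) · (y^2)) · y) · y^(-1)    [power of a power]
= (((((y^4 / y^(-4)) · ((y^3)^2)) · ((x^3)^2)) · (y^2)) · y) · y^(-1)    [power of a power]
= ((((y^8 · ((y^3)^2)) · ((x^3)^2)) · (y^2)) · y) · y^(-1)    [quotient of powers]
= ((((y^8 · y^6) · ((x^3)^2)) · (y^2)) · y) · y^(-1)    [power of a power]
= (((y^14 · ((x^3)^2)) · (y^2)) · y) · y^(-1)    [product of powers]
= (((y^14 · x^6) · (y^2)) · y) · y^(-1)    [power of a power]
= x^6·y^16    [product of powers]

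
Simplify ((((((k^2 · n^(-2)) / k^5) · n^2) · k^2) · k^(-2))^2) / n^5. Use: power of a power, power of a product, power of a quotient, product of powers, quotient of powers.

k^(-6)n^(-5)

((((((k^2 · n^(-2)) / k^5) · n^2) · k^2) · k^(-2))^2) / n^5
= ((((((k^2 · n^(-2)) / k^5) · n^2) · k^2)^2) · ((k^(-2))^2)) / n^5    [power of a product]
= ((((((k^2 · n^(-2)) / k^5) · n^2)^2) · ((k^2)^2)) · ((k^(-2))^2)) / n^5    [power of a product]
= ((((((k^2 · n^(-2)) / k^5)^2) · ((n^2)^2)) · ((k^2)^2)) · ((k^(-2))^2)) / n^5    [power of a product]
= ((((((k^2 · n^(-2))^2) / ((k^5)^2)) · ((n^2)^2)) · ((k^2)^2)) · ((k^(-2))^2)) / n^5    [power of a quotient]
= (((((((k^2)^2) · ((n^(-2))^2)) / ((k^5)^2)) · ((n^2)^2)) · ((k^2)^2)) · ((k^(-2))^2)) / n^5    [power of a product]
= (((((k^4 · ((n^(-2))^2)) / ((k^5)^2)) · ((n^2)^2)) · ((k^2)^2)) · ((k^(-2))^2)) / n^5    [power of a power]
= (((((k^4 · n^(-4)) / ((k^5)^2)) · ((n^2)^2)) · ((k^2)^2)) · ((k^(-2))^2)) / n^5    [power of a power]
= (((((k^4 · n^(-4)) / k^10) · ((n^2)^2)) · ((k^2)^2)) · ((k^(-2))^2)) / n^5    [power of a power]
= (((((k^4 · n^(-4)) / k^10) · n^4) · ((k^2)^2)) · ((k^(-2))^2)) / n^5    [power of a power]
= (((((k^4 · n^(-4)) / k^10) · n^4) · k^4) · ((k^(-2))^2)) / n^5    [power of a power]
= (((((k^4 · n^(-4)) / k^10) · n^4) · k^4) · k^(-4)) / n^5    [power of a power]
= k^(-6)n^(-5)    [quotient of powers; product of powers]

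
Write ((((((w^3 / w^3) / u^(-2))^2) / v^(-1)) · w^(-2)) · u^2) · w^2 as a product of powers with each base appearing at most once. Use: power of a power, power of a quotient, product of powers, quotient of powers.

u^6v

((((((w^3 / w^3) / u^(-2))^2) / v^(-1)) · w^(-2)) · u^2) · w^2
= ((((((w^3 / w^3)^2) / ((u^(-2))^2)) / v^(-1)) · w^(-2)) · u^2) · w^2    [power of a quotient]
= (((((((w^3)^2) / ((w^3)^2)) / ((u^(-2))^2)) / v^(-1)) · w^(-2)) · u^2) · w^2    [power of a quotient]
= (((((w^6 / ((w^3)^2)) / ((u^(-2))^2)) / v^(-1)) · w^(-2)) · u^2) · w^2    [power of a power]
= (((((w^6 / w^6) / ((u^(-2))^2)) / v^(-1)) · w^(-2)) · u^2) · w^2    [power of a power]
= ((((w^0 / ((u^(-2))^2)) / v^(-1)) · w^(-2)) · u^2) · w^2    [quotient of powers]
= ((((w^0 / u^(-4)) / v^(-1)) · w^(-2)) · u^2) · w^2    [power of a power]
= u^6v    [quotient of powers; product of powers]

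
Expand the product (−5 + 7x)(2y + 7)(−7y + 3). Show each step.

70y^2 + 215y − 105 − 98xy^2 − 301xy + 147x

(−5 + 7x)(2y + 7)(−7y + 3)
= (−10y − 35 + 14xy + 49x)(−7y + 3)    [distributive law]
= 70y^2 − 30y + 245y − 105 − 98xy^2 + 42xy − 343xy + 147x    [distributive law]
= 70y^2 + 215y − 105 − 98xy^2 − 301xy + 147x    [combine like terms]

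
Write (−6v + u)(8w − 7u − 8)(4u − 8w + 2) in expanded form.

(−6v + u)(8w − 7u − 8)(4u − 8w + 2)
= (−48vw + 42uv + 48v + 8uw − 7u^2 − 8u)(4u − 8w + 2)    [distributive law]
= −192uvw + 384vw^2 − 96vw + 168u^2v − 336uvw + 84uv + 192uv − 384vw + 96v + 32u^2w − 64uw^2 + 16uw − 28u^3 + 56u^2w − 14u^2 − 32u^2 + 64uw − 16u    [distributive law]
= −528uvw + 384vw^2 − 480vw + 168u^2v + 276uv + 96v + 88u^2w − 64uw^2 + 80uw − 28u^3 − 46u^2 − 16u    [combine like terms]

−528uvw + 384vw^2 − 480vw + 168u^2v + 276uv + 96v + 88u^2w − 64uw^2 + 80uw − 28u^3 − 46u^2 − 16u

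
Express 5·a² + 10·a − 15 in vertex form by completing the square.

5·a² + 10·a − 15
= 5(a² + 2·a) − 15    [factor out 5 from the a-terms]
= 5(a² + 2·a + 1 − 1) − 15    [add and subtract 1 inside the bracket]
= 5(a + 1)² − 5 − 15    [perfect-square identity]
= 5(a + 1)² − 20    [combine constants]

5(a + 1)² − 20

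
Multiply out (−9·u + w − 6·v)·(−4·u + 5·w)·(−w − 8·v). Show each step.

−36·u^2·w − 288·u^2·v + 49·u·w^2 + 368·u·v·w − 5·w^3 − 10·v·w^2 − 192·u·v^2 + 240·v^2·w

(−9·u + w − 6·v)·(−4·u + 5·w)·(−w − 8·v)
= (36·u^2 − 45·u·w − 4·u·w + 5·w^2 + 24·u·v − 30·v·w)·(−w − 8·v)    [distributive law]
= (36·u^2 − 49·u·w + 5·w^2 + 24·u·v − 30·v·w)·(−w − 8·v)    [combine like terms]
= −36·u^2·w − 288·u^2·v + 49·u·w^2 + 392·u·v·w − 5·w^3 − 40·v·w^2 − 24·u·v·w − 192·u·v^2 + 30·v·w^2 + 240·v^2·w    [distributive law]
= −36·u^2·w − 288·u^2·v + 49·u·w^2 + 368·u·v·w − 5·w^3 − 10·v·w^2 − 192·u·v^2 + 240·v^2·w    [combine like terms]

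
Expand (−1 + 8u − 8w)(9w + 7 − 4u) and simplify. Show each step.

−65w − 7 + 60u + 104uw − 32u^2 − 72w^2

(−1 + 8u − 8w)(9w + 7 − 4u)
= −9w − 7 + 4u + 72uw + 56u − 32u^2 − 72w^2 − 56w + 32uw    [distributive law]
= −65w − 7 + 60u + 104uw − 32u^2 − 72w^2    [combine like terms]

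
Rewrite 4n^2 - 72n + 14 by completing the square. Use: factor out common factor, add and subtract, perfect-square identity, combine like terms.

4(n - 9)^2 - 310

4n^2 - 72n + 14
= 4(n^2 - 18n) + 14    [factor out 4 from the n-terms]
= 4(n^2 - 18n + 81 - 81) + 14    [add and subtract 81 inside the bracket]
= 4(n - 9)^2 - 324 + 14    [perfect-square identity]
= 4(n - 9)^2 - 310    [combine constants]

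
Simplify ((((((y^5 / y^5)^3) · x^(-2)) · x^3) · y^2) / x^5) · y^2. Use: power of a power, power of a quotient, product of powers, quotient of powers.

x^(-4)y^4

((((((y^5 / y^5)^3) · x^(-2)) · x^3) · y^2) / x^5) · y^2
= (((((((y^5)^3) / ((y^5)^3)) · x^(-2)) · x^3) · y^2) / x^5) · y^2    [power of a quotient]
= (((((y^15 / ((y^5)^3)) · x^(-2)) · x^3) · y^2) / x^5) · y^2    [power of a power]
= (((((y^15 / y^15) · x^(-2)) · x^3) · y^2) / x^5) · y^2    [power of a power]
= ((((y^0 · x^(-2)) · x^3) · y^2) / x^5) · y^2    [quotient of powers]
= x^(-4)y^4    [quotient of powers; product of powers]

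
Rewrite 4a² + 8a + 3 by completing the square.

4a² + 8a + 3
= 4(a² + 2a) + 3    [factor out 4 from the a-terms]
= 4(a² + 2a + 1 − 1) + 3    [add and subtract 1 inside the bracket]
= 4(a + 1)² − 4 + 3    [perfect-square identity]
= 4(a + 1)² − 1    [combine constants]

4(a + 1)² − 1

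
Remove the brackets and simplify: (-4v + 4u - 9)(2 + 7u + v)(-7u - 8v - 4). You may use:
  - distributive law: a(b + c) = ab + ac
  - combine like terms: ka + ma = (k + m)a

(-4v + 4u - 9)(2 + 7u + v)(-7u - 8v - 4)
= (-8v - 28uv - 4v² + 8u + 28u² + 4uv - 18 - 63u - 9v)(-7u - 8v - 4)    [distributive law]
= (-17v - 24uv - 4v² - 55u + 28u² - 18)(-7u - 8v - 4)    [combine like terms]
= 119uv + 136v² + 68v + 168u²v + 192uv² + 96uv + 28uv² + 32v³ + 16v² + 385u² + 440uv + 220u - 196u³ - 224u²v - 112u² + 126u + 144v + 72    [distributive law]
= 655uv + 152v² + 212v - 56u²v + 220uv² + 32v³ + 273u² + 346u - 196u³ + 72    [combine like terms]

655uv + 152v² + 212v - 56u²v + 220uv² + 32v³ + 273u² + 346u - 196u³ + 72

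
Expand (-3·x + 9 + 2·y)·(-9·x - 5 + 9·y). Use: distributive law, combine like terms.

27·x² - 66·x - 45·x·y - 45 + 71·y + 18·y²

(-3·x + 9 + 2·y)·(-9·x - 5 + 9·y)
= 27·x² + 15·x - 27·x·y - 81·x - 45 + 81·y - 18·x·y - 10·y + 18·y²    [distributive law]
= 27·x² - 66·x - 45·x·y - 45 + 71·y + 18·y²    [combine like terms]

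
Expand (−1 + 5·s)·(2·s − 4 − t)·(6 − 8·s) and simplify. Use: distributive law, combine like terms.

(−1 + 5·s)·(2·s − 4 − t)·(6 − 8·s)
= (−2·s + 4 + t + 10·s^2 − 20·s − 5·s·t)·(6 − 8·s)    [distributive law]
= (−22·s + 4 + t + 10·s^2 − 5·s·t)·(6 − 8·s)    [combine like terms]
= −132·s + 176·s^2 + 24 − 32·s + 6·t − 8·s·t + 60·s^2 − 80·s^3 − 30·s·t + 40·s^2·t    [distributive law]
= −164·s + 236·s^2 + 24 + 6·t − 38·s·t − 80·s^3 + 40·s^2·t    [combine like terms]

−164·s + 236·s^2 + 24 + 6·t − 38·s·t − 80·s^3 + 40·s^2·t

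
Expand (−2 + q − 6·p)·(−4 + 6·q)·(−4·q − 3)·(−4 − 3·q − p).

8·q − 232·q^2 + 152·p·q + 96 + 312·p − 42·q^3 − 658·p·q^2 + 72·q^4 − 408·p·q^3 − 12·p^2·q + 72·p^2 − 144·p^2·q^2

(−2 + q − 6·p)·(−4 + 6·q)·(−4·q − 3)·(−4 − 3·q − p)
= (8 − 12·q − 4·q + 6·q^2 + 24·p − 36·p·q)·(−4·q − 3)·(−4 − 3·q − p)    [distributive law]
= (8 − 16·q + 6·q^2 + 24·p − 36·p·q)·(−4·q − 3)·(−4 − 3·q − p)    [combine like terms]
= (−32·q − 24 + 64·q^2 + 48·q − 24·q^3 − 18·q^2 − 96·p·q − 72·p + 144·p·q^2 + 108·p·q)·(−4 − 3·q − p)    [distributive law]
= (16·q − 24 + 46·q^2 − 24·q^3 + 12·p·q − 72·p + 144·p·q^2)·(−4 − 3·q − p)    [combine like terms]
= −64·q − 48·q^2 − 16·p·q + 96 + 72·q + 24·p − 184·q^2 − 138·q^3 − 46·p·q^2 + 96·q^3 + 72·q^4 + 24·p·q^3 − 48·p·q − 36·p·q^2 − 12·p^2·q + 288·p + 216·p·q + 72·p^2 − 576·p·q^2 − 432·p·q^3 − 144·p^2·q^2    [distributive law]
= 8·q − 232·q^2 + 152·p·q + 96 + 312·p − 42·q^3 − 658·p·q^2 + 72·q^4 − 408·p·q^3 − 12·p^2·q + 72·p^2 − 144·p^2·q^2    [combine like terms]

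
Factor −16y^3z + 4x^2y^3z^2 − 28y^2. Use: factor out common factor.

4y^2(−4yz + x^2yz^2 − 7)

−16y^3z + 4x^2y^3z^2 − 28y^2
= 4(−4y^3z + x^2y^3z^2 − 7y^2)    [factor out 4]
= 4y^2(−4yz + x^2yz^2 − 7)    [factor out y^2]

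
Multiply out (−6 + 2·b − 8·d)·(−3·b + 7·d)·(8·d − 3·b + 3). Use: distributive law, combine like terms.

384·b·d − 72·b² + 54·b − 504·d² − 126·d − 162·b²·d + 18·b³ + 472·b·d² − 448·d³

(−6 + 2·b − 8·d)·(−3·b + 7·d)·(8·d − 3·b + 3)
= (18·b − 42·d − 6·b² + 14·b·d + 24·b·d − 56·d²)·(8·d − 3·b + 3)    [distributive law]
= (18·b − 42·d − 6·b² + 38·b·d − 56·d²)·(8·d − 3·b + 3)    [combine like terms]
= 144·b·d − 54·b² + 54·b − 336·d² + 126·b·d − 126·d − 48·b²·d + 18·b³ − 18·b² + 304·b·d² − 114·b²·d + 114·b·d − 448·d³ + 168·b·d² − 168·d²    [distributive law]
= 384·b·d − 72·b² + 54·b − 504·d² − 126·d − 162·b²·d + 18·b³ + 472·b·d² − 448·d³    [combine like terms]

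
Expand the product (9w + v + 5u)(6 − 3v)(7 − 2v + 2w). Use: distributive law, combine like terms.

378w − 285vw + 108w² + 48v²w − 54vw² + 42v − 33v² + 6v³ + 210u − 165uv + 60uw + 30uv² − 30uvw

(9w + v + 5u)(6 − 3v)(7 − 2v + 2w)
= (54w − 27vw + 6v − 3v² + 30u − 15uv)(7 − 2v + 2w)    [distributive law]
= 378w − 108vw + 108w² − 189vw + 54v²w − 54vw² + 42v − 12v² + 12vw − 21v² + 6v³ − 6v²w + 210u − 60uv + 60uw − 105uv + 30uv² − 30uvw    [distributive law]
= 378w − 285vw + 108w² + 48v²w − 54vw² + 42v − 33v² + 6v³ + 210u − 165uv + 60uw + 30uv² − 30uvw    [combine like terms]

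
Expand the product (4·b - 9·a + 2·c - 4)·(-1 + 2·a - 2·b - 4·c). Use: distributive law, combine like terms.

4·b + 26·a·b - 8·b^2 - 20·b·c + a - 18·a^2 + 40·a·c + 14·c - 8·c^2 + 4

(4·b - 9·a + 2·c - 4)·(-1 + 2·a - 2·b - 4·c)
= -4·b + 8·a·b - 8·b^2 - 16·b·c + 9·a - 18·a^2 + 18·a·b + 36·a·c - 2·c + 4·a·c - 4·b·c - 8·c^2 + 4 - 8·a + 8·b + 16·c    [distributive law]
= 4·b + 26·a·b - 8·b^2 - 20·b·c + a - 18·a^2 + 40·a·c + 14·c - 8·c^2 + 4    [combine like terms]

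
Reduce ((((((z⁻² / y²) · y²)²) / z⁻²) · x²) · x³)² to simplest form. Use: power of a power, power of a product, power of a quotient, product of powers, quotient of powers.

((((((z⁻² / y²) · y²)²) / z⁻²) · x²) · x³)²
= ((((((z⁻² / y²) · y²)²) / z⁻²) · x²)²) · ((x³)²)    [power of a product]
= ((((((z⁻² / y²) · y²)²) / z⁻²)²) · ((x²)²)) · ((x³)²)    [power of a product]
= ((((((z⁻² / y²) · y²)²)²) / ((z⁻²)²)) · ((x²)²)) · ((x³)²)    [power of a quotient]
= (((((z⁻² / y²) · y²)⁴) / ((z⁻²)²)) · ((x²)²)) · ((x³)²)    [power of a power]
= (((((z⁻² / y²)⁴) · ((y²)⁴)) / ((z⁻²)²)) · ((x²)²)) · ((x³)²)    [power of a product]
= ((((((z⁻²)⁴) / ((y²)⁴)) · ((y²)⁴)) / ((z⁻²)²)) · ((x²)²)) · ((x³)²)    [power of a quotient]
= ((((z⁻⁸ / ((y²)⁴)) · ((y²)⁴)) / ((z⁻²)²)) · ((x²)²)) · ((x³)²)    [power of a power]
= ((((z⁻⁸ / y⁸) · ((y²)⁴)) / ((z⁻²)²)) · ((x²)²)) · ((x³)²)    [power of a power]
= ((((z⁻⁸ / y⁸) · y⁸) / ((z⁻²)²)) · ((x²)²)) · ((x³)²)    [power of a power]
= ((((z⁻⁸ / y⁸) · y⁸) / z⁻⁴) · ((x²)²)) · ((x³)²)    [power of a power]
= ((((z⁻⁸ / y⁸) · y⁸) / z⁻⁴) · x⁴) · ((x³)²)    [power of a power]
= ((((z⁻⁸ / y⁸) · y⁸) / z⁻⁴) · x⁴) · x⁶    [power of a power]
= x¹⁰·z⁻⁴    [quotient of powers; product of powers]

x¹⁰·z⁻⁴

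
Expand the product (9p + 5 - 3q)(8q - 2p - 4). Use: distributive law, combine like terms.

78pq - 18p^2 - 46p + 52q - 20 - 24q^2

(9p + 5 - 3q)(8q - 2p - 4)
= 72pq - 18p^2 - 36p + 40q - 10p - 20 - 24q^2 + 6pq + 12q    [distributive law]
= 78pq - 18p^2 - 46p + 52q - 20 - 24q^2    [combine like terms]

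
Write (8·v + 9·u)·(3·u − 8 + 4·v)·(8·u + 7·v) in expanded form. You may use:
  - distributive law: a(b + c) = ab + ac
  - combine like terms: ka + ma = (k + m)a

669·u^2·v + 676·u·v^2 − 1016·u·v − 448·v^2 + 224·v^3 + 216·u^3 − 576·u^2

(8·v + 9·u)·(3·u − 8 + 4·v)·(8·u + 7·v)
= (24·u·v − 64·v + 32·v^2 + 27·u^2 − 72·u + 36·u·v)·(8·u + 7·v)    [distributive law]
= (60·u·v − 64·v + 32·v^2 + 27·u^2 − 72·u)·(8·u + 7·v)    [combine like terms]
= 480·u^2·v + 420·u·v^2 − 512·u·v − 448·v^2 + 256·u·v^2 + 224·v^3 + 216·u^3 + 189·u^2·v − 576·u^2 − 504·u·v    [distributive law]
= 669·u^2·v + 676·u·v^2 − 1016·u·v − 448·v^2 + 224·v^3 + 216·u^3 − 576·u^2    [combine like terms]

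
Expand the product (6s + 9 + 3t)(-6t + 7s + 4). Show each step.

-15st + 42s^2 + 87s - 42t + 36 - 18t^2

(6s + 9 + 3t)(-6t + 7s + 4)
= -36st + 42s^2 + 24s - 54t + 63s + 36 - 18t^2 + 21st + 12t    [distributive law]
= -15st + 42s^2 + 87s - 42t + 36 - 18t^2    [combine like terms]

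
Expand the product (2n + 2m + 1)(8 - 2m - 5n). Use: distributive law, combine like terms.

11n - 14mn - 10n^2 + 14m - 4m^2 + 8

(2n + 2m + 1)(8 - 2m - 5n)
= 16n - 4mn - 10n^2 + 16m - 4m^2 - 10mn + 8 - 2m - 5n    [distributive law]
= 11n - 14mn - 10n^2 + 14m - 4m^2 + 8    [combine like terms]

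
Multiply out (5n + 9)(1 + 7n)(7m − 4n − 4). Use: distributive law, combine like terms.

(5n + 9)(1 + 7n)(7m − 4n − 4)
= (5n + 35n^2 + 9 + 63n)(7m − 4n − 4)    [distributive law]
= (68n + 35n^2 + 9)(7m − 4n − 4)    [combine like terms]
= 476mn − 272n^2 − 272n + 245mn^2 − 140n^3 − 140n^2 + 63m − 36n − 36    [distributive law]
= 476mn − 412n^2 − 308n + 245mn^2 − 140n^3 + 63m − 36    [combine like terms]

476mn − 412n^2 − 308n + 245mn^2 − 140n^3 + 63m − 36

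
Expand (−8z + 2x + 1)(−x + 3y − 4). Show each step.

8xz − 24yz + 32z − 2x² + 6xy − 9x + 3y − 4

(−8z + 2x + 1)(−x + 3y − 4)
= 8xz − 24yz + 32z − 2x² + 6xy − 8x − x + 3y − 4    [distributive law]
= 8xz − 24yz + 32z − 2x² + 6xy − 9x + 3y − 4    [combine like terms]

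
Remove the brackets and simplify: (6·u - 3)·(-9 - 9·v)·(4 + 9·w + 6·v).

-216·u - 486·u·w - 540·u·v - 486·u·v·w - 324·u·v² + 108 + 243·w + 270·v + 243·v·w + 162·v²

(6·u - 3)·(-9 - 9·v)·(4 + 9·w + 6·v)
= (-54·u - 54·u·v + 27 + 27·v)·(4 + 9·w + 6·v)    [distributive law]
= -216·u - 486·u·w - 324·u·v - 216·u·v - 486·u·v·w - 324·u·v² + 108 + 243·w + 162·v + 108·v + 243·v·w + 162·v²    [distributive law]
= -216·u - 486·u·w - 540·u·v - 486·u·v·w - 324·u·v² + 108 + 243·w + 270·v + 243·v·w + 162·v²    [combine like terms]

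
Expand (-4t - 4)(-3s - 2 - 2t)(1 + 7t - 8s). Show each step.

-32st + 20st^2 - 96s^2t + 72t + 120t^2 + 56t^3 - 52s - 96s^2 + 8

(-4t - 4)(-3s - 2 - 2t)(1 + 7t - 8s)
= (12st + 8t + 8t^2 + 12s + 8 + 8t)(1 + 7t - 8s)    [distributive law]
= (12st + 16t + 8t^2 + 12s + 8)(1 + 7t - 8s)    [combine like terms]
= 12st + 84st^2 - 96s^2t + 16t + 112t^2 - 128st + 8t^2 + 56t^3 - 64st^2 + 12s + 84st - 96s^2 + 8 + 56t - 64s    [distributive law]
= -32st + 20st^2 - 96s^2t + 72t + 120t^2 + 56t^3 - 52s - 96s^2 + 8    [combine like terms]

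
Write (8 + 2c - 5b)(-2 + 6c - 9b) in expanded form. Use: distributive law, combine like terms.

(8 + 2c - 5b)(-2 + 6c - 9b)
= -16 + 48c - 72b - 4c + 12c^2 - 18bc + 10b - 30bc + 45b^2    [distributive law]
= -16 + 44c - 62b + 12c^2 - 48bc + 45b^2    [combine like terms]

-16 + 44c - 62b + 12c^2 - 48bc + 45b^2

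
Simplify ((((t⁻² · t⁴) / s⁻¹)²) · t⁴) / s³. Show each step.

((((t⁻² · t⁴) / s⁻¹)²) · t⁴) / s³
= ((((t⁻² · t⁴)²) / ((s⁻¹)²)) · t⁴) / s³    [power of a quotient]
= (((((t⁻²)²) · ((t⁴)²)) / ((s⁻¹)²)) · t⁴) / s³    [power of a product]
= (((t⁻⁴ · ((t⁴)²)) / ((s⁻¹)²)) · t⁴) / s³    [power of a power]
= (((t⁻⁴ · t⁸) / ((s⁻¹)²)) · t⁴) / s³    [power of a power]
= ((t⁴ / ((s⁻¹)²)) · t⁴) / s³    [product of powers]
= ((t⁴ / s⁻²) · t⁴) / s³    [power of a power]
= s⁻¹·t⁸    [quotient of powers; product of powers]

s⁻¹·t⁸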